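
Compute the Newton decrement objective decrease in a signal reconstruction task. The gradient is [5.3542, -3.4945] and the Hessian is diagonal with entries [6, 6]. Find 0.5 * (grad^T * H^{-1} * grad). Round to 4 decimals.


Step 1: H is diagonal, so H^(-1) * g = [0.8924, -0.5824].
Step 2: g^T H^(-1) g = sum_i g_i^2 / H_ii
  = (5.3542)^2/6 + (-3.4945)^2/6
  = 4.7779 + 2.0353 = 6.8132
Step 3: Objective decrease = 0.5 * g^T H^(-1) g = 3.4066


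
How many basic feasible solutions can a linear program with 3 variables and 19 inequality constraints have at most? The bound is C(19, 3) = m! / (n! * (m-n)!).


Each vertex corresponds to some choice of n active constraints out of m, so the number of vertices is at most C(m, n) = m! / (n!(m-n)!).
m = 19, n = 3
Numerator: 19 * 18 * 17
Denominator: 3! = 6
C(19, 3) = 969


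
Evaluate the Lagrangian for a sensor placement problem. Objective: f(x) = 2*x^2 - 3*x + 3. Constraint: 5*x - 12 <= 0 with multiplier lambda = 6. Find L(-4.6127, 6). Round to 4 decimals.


Step 1: Evaluate f(x).
f(-4.6127) = 2*(-4.6127)^2 - 3*(-4.6127) + 3 = 59.3921
Step 2: Evaluate g(x).
g(-4.6127) = 5*-4.6127 - 12 = -35.0635
Step 3: Compute Lagrangian.
L = 59.3921 + 6*-35.0635 = -150.9889


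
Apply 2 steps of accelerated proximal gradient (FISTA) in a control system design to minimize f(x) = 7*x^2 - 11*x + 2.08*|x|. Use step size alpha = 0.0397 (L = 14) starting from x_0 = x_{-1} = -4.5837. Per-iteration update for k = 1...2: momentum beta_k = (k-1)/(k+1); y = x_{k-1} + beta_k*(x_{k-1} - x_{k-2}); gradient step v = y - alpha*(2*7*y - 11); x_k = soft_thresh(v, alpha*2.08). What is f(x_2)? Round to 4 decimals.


FISTA on f(x) = 7*x^2 - 11*x + 2.08*|x|
L = 14, alpha = 0.0397
Iteration 1: beta = 0.0, y = -4.5837 + 0.0*(-4.5837 + 4.5837) = -4.5837
  grad(y) = -75.1718, v = y - alpha*grad = -1.5994
  prox(v) = soft_thresh(-1.5994, 0.0826) = -1.5168
Iteration 2: beta = 0.3333, y = -1.5168 + 0.3333*(-1.5168 + 4.5837) = -0.4945
  grad(y) = -17.9231, v = y - alpha*grad = 0.217
  prox(v) = soft_thresh(0.217, 0.0826) = 0.1345
f(x_2) = 7*0.1345^2 - 11*0.1345 + 2.08*|0.1345| = -1.0729


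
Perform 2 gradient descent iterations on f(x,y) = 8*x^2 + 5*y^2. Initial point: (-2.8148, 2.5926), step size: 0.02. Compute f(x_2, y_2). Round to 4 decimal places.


Gradient descent on f(x,y) = 8*x^2 + 5*y^2.
Starting point: (-2.8148, 2.5926), alpha = 0.02
Step 1: grad_x = 2*8*-2.8148 = -45.0368, grad_y = 2*5*2.5926 = 25.926
  x_1 = -2.8148 - 0.02*-45.0368 = -1.9141
  y_1 = 2.5926 - 0.02*25.926 = 2.0741
Step 2: grad_x = 2*8*-1.9141 = -30.625, grad_y = 2*5*2.0741 = 20.7408
  x_2 = -1.9141 - 0.02*-30.625 = -1.3016
  y_2 = 2.0741 - 0.02*20.7408 = 1.6593
f(-1.3016, 1.6593) = 8*(-1.3016)^2 + 5*1.6593^2 = 27.3183


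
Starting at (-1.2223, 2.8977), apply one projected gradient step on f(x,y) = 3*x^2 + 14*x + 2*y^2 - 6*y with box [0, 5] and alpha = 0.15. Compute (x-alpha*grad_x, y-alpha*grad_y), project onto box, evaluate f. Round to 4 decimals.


Step 1: Compute gradient at (-1.2223, 2.8977).
grad_x = 2*3*-1.2223 + 14 = 6.6662
grad_y = 2*2*2.8977 - 6 = 5.5908
Step 2: Gradient step.
x_raw = -1.2223 - 0.15*6.6662 = -2.2222
y_raw = 2.8977 - 0.15*5.5908 = 2.0591
Step 3: Project onto [0, 5].
x_proj = clip(-2.2222) = 0.0
y_proj = clip(2.0591) = 2.0591
Step 4: Evaluate f.
f(0.0, 2.0591) = -3.8749


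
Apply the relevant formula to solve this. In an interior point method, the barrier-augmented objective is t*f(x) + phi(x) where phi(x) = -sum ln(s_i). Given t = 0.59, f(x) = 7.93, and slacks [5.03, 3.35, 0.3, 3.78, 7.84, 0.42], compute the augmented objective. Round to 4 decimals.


Step 1: Compute log-barrier.
ln values: [1.6154, 1.209, -1.204, 1.3297, 2.0592, -0.8675]
phi = -(1.6154 + 1.209 - 1.204 + 1.3297 + 2.0592 - 0.8675) = -4.1419
Step 2: Compute augmented objective.
t*f(x) = 0.59*7.93 = 4.6787
Total = 4.6787 - 4.1419 = 0.5368


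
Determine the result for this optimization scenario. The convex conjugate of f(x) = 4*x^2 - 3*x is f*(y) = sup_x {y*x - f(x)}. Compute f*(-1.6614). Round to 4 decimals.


f*(y) = sup_x {y*x - a*x^2 - b*x} = sup_x {(y-b)*x - a*x^2}
FOC: (y - b) - 2a*x = 0 => x* = (y - b)/(2a)
x* = (-1.6614 + 3)/(2*4) = 0.1673
f*(-1.6614) = (y-b)^2/(4a) = (-1.6614 + 3)^2/(4*4)
= 1.7918/16 = 0.112


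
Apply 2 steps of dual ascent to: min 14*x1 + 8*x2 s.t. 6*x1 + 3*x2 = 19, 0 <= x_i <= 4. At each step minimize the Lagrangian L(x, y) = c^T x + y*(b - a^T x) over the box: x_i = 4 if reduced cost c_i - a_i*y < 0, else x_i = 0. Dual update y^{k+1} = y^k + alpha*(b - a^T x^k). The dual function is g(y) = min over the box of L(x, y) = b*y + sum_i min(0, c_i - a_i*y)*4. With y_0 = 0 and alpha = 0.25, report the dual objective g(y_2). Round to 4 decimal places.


Dual ascent for LP: min 14*x1 + 8*x2, 6*x1 + 3*x2 = 19, 0 <= x_i <= 4
Step 1: y^k = 0.0, reduced costs: (14.0, 8.0)
  x^k = (0.0, 0.0), subgradient = b - a^T x = 19.0
  y^{k+1} = 0.0 + 0.25*19.0 = 4.75
Step 2: y^k = 4.75, reduced costs: (-14.5, -6.25)
  x^k = (4.0, 4.0), subgradient = b - a^T x = -17.0
  y^{k+1} = 4.75 + 0.25*-17.0 = 0.5
Dual objective at y_2 = 0.5: reduced costs (11.0, 6.5), box minimizer x = (0.0, 0.0)
g(y_2) = b*y + (c1 - a1*y)*x1 + (c2 - a2*y)*x2 = 19*0.5 + 11.0*0.0 + 6.5*0.0 = 9.5 + 0.0 + 0.0 = 9.5


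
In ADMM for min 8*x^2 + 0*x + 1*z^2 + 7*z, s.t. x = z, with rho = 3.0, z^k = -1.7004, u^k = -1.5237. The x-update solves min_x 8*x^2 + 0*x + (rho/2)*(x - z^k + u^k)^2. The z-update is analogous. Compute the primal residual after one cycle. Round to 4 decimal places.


ADMM iteration with rho = 3.0, z^k = -1.7004, u^k = -1.5237
Step 1: x-update.
Minimize 8*x^2 + 0*x + (3.0/2)*(x + 1.7004 - 1.5237)^2
FOC: (2*8 + 3.0)*x = 0 + 3.0*(-1.7004 + 1.5237)
x^{k+1} = -0.0279
Step 2: z-update.
Minimize 1*z^2 + 7*z + (3.0/2)*(-0.0279 - z - 1.5237)^2
FOC: (2*1 + 3.0)*z = -7 + 3.0*(-0.0279 - 1.5237)
z^{k+1} = -2.331
Step 3: u-update.
u^{k+1} = -1.5237 - 0.0279 + 2.331 = 0.7794
Step 4: Primal residual = |-0.0279 + 2.331| = 2.3031


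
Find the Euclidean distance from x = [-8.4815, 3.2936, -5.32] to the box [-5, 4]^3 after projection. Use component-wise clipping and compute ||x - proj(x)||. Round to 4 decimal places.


Project each component onto [-5, 4].
clip(-8.4815) = -5.0, clip(3.2936) = 3.2936, clip(-5.32) = -5.0
Projection = [-5.0, 3.2936, -5.0]
Squared diffs: [12.1208, 0.0, 0.1024]
Distance = sqrt(12.2232) = 3.4962


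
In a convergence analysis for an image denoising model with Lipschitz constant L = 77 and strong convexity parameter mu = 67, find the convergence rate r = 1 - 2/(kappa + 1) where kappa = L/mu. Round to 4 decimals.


Step 1: Compute the condition number.
kappa = L/mu = 77/67 = 1.1493
Step 2: Compute the convergence rate.
r = 1 - 2/(kappa + 1) = 1 - 2*mu/(L + mu) = (L - mu)/(L + mu) = 10/144 = 0.0694


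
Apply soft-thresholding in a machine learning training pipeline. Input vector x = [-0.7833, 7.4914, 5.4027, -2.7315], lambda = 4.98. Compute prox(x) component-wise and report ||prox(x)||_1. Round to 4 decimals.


Soft-thresholding with lambda = 4.98:
prox(-0.7833) = sign(-0.7833)*max(|-0.7833| - 4.98, 0) = 0.0
prox(7.4914) = sign(7.4914)*max(|7.4914| - 4.98, 0) = 2.5114
prox(5.4027) = sign(5.4027)*max(|5.4027| - 4.98, 0) = 0.4227
prox(-2.7315) = sign(-2.7315)*max(|-2.7315| - 4.98, 0) = 0.0
prox(x) = [0.0, 2.5114, 0.4227, 0.0]
||prox(x)||_1 = 0.0 + 2.5114 + 0.4227 + 0.0 = 2.9341


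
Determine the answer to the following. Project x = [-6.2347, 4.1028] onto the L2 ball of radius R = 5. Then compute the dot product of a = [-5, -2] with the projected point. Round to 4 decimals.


Step 1: Compute ||x|| (intermediates to 6 decimals).
||x|| = sqrt((-6.2347)^2 + 4.1028^2) = 7.463542
Step 2: Project.
Since ||x|| > R, scale = R/||x|| = 5/7.463542 = 0.669923, proj(x) = scale * x
proj(x) = [-4.176769, 2.74856]
Step 3: Dot product.
a^T * proj(x) = -5*(-4.176769) - 2*2.74856 = 15.3867


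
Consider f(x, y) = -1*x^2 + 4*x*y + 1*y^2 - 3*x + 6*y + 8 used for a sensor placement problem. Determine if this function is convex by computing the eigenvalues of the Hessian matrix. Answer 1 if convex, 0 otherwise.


The Hessian of f(x,y) = -1*x^2 + 4*x*y + 1*y^2 - 3*x + 6*y + 8 is:
H = [[-2, 4], [4, 2]]
Trace = -2 + 2 = 0
Determinant = -2*2 - (4)^2 = -20
Discriminant = (0)^2 - 4*-20 = 80.0
Eigenvalues: lambda_1 = -4.4721, lambda_2 = 4.4721
The function is not convex.

0


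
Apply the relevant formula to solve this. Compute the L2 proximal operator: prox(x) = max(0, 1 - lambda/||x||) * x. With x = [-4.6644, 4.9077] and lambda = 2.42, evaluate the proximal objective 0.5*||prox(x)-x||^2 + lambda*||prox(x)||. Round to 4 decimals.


Step 1: Compute ||x||.
||x|| = 6.7707
Step 2: Compute scaling factor.
scale = max(0, 1 - 2.42/6.7707) = 0.6426
Step 3: prox(x) = [-2.9972, 3.1536]
||prox(x)|| = 4.3507
Step 4: Proximal objective.
0.5*||prox-x||^2 = 2.9282
lambda*||prox|| = 10.5287
Total = 13.4569


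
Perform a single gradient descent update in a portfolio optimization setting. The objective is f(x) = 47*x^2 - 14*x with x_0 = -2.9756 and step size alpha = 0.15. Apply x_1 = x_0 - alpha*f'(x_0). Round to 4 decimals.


We compute the gradient at x_0 and apply the update.
f'(x) = 94*x - 14
f'(-2.9756) = 94*-2.9756 - 14 = -293.7064
x_1 = -2.9756 - 0.15*-293.7064 = 41.0804


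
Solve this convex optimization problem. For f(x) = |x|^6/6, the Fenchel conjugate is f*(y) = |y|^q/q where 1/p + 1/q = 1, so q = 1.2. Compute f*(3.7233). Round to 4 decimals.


The conjugate exponent q satisfies 1/p + 1/q = 1.
p = 6, so q = 6/(6 - 1) = 1.2
|y|^q = 3.7233^1.2 = 4.843
f*(3.7233) = 4.843 / 1.2 = 4.0358


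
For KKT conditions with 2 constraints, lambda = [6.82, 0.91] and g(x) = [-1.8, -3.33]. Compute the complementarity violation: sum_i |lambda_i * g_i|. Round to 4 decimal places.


KKT complementary slackness check:
lambda_1 * g_1 = 6.82 * -1.8 = -12.276
lambda_2 * g_2 = 0.91 * -3.33 = -3.0303
Total violation = 12.276 + 3.0303 = 15.3063


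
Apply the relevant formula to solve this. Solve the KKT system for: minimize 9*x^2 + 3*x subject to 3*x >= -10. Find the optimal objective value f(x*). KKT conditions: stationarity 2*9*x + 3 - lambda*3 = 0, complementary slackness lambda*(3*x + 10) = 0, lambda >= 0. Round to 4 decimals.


Step 1: Try lambda = 0 (constraint inactive).
Stationarity: 2*9*x + 3 = 0
x* = -3/(2*9) = -1/6 = -0.1667 (rounded; the exact value -1/6 is used below)
Check constraint: 3*-0.1667 = -0.5001 >= -10 -- satisfied.
Step 2: Compute optimal value.
f(x*) = 9*(-1/6)^2 + 3*(-1/6) = -0.25


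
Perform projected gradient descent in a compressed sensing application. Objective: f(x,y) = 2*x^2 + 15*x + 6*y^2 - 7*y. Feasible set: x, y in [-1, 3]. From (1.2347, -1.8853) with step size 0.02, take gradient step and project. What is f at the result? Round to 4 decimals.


Step 1: Compute gradient at (1.2347, -1.8853).
grad_x = 2*2*1.2347 + 15 = 19.9388
grad_y = 2*6*-1.8853 - 7 = -29.6236
Step 2: Gradient step.
x_raw = 1.2347 - 0.02*19.9388 = 0.8359
y_raw = -1.8853 - 0.02*-29.6236 = -1.2928
Step 3: Project onto [-1, 3].
x_proj = clip(0.8359) = 0.8359
y_proj = clip(-1.2928) = -1.0
Step 4: Evaluate f.
f(0.8359, -1.0) = 26.9364


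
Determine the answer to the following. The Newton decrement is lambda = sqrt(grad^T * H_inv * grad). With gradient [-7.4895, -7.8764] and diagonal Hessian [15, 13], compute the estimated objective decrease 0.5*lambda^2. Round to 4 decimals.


Step 1: H is diagonal, so H^(-1) * g = [-0.4993, -0.6059].
Step 2: g^T H^(-1) g = sum_i g_i^2 / H_ii
  = (-7.4895)^2/15 + (-7.8764)^2/13
  = 3.7395 + 4.7721 = 8.5116
Step 3: Objective decrease = 0.5 * g^T H^(-1) g = 4.2558


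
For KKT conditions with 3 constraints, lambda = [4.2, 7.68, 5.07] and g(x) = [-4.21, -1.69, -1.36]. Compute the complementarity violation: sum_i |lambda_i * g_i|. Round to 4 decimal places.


KKT complementary slackness check:
lambda_1 * g_1 = 4.2 * -4.21 = -17.682
lambda_2 * g_2 = 7.68 * -1.69 = -12.9792
lambda_3 * g_3 = 5.07 * -1.36 = -6.8952
Total violation = 17.682 + 12.9792 + 6.8952 = 37.5564


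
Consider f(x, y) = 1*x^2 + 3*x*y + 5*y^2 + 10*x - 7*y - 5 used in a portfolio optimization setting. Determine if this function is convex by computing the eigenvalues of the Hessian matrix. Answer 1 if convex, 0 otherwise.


The Hessian of f(x,y) = 1*x^2 + 3*x*y + 5*y^2 + 10*x - 7*y - 5 is:
H = [[2, 3], [3, 10]]
Trace = 2 + 10 = 12
Determinant = 2*10 - (3)^2 = 11
Discriminant = (12)^2 - 4*11 = 100.0
Eigenvalues: lambda_1 = 1.0, lambda_2 = 11.0
The function is convex.

1


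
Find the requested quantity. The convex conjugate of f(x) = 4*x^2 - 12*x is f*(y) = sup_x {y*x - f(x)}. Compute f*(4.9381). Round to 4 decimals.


f*(y) = sup_x {y*x - a*x^2 - b*x} = sup_x {(y-b)*x - a*x^2}
FOC: (y - b) - 2a*x = 0 => x* = (y - b)/(2a)
x* = (4.9381 + 12)/(2*4) = 2.1173
f*(4.9381) = (y-b)^2/(4a) = (4.9381 + 12)^2/(4*4)
= 286.8992/16 = 17.9312


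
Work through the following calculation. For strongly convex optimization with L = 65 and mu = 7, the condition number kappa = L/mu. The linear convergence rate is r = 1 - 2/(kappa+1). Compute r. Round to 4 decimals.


Step 1: Compute the condition number.
kappa = L/mu = 65/7 = 9.2857
Step 2: Compute the convergence rate.
r = 1 - 2/(kappa + 1) = 1 - 2*mu/(L + mu) = (L - mu)/(L + mu) = 58/72 = 0.8056


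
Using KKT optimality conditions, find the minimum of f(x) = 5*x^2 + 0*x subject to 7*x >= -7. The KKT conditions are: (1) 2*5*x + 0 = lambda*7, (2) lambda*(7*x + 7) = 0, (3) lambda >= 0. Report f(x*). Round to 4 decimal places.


Step 1: Try lambda = 0 (constraint inactive).
Stationarity: 2*5*x + 0 = 0
x* = 0/(2*5) = 0.0
Check constraint: 7*0.0 = 0.0 >= -7 -- satisfied.
Step 2: Compute optimal value.
f(x*) = 5*0.0^2 + 0*0.0 = 0.0


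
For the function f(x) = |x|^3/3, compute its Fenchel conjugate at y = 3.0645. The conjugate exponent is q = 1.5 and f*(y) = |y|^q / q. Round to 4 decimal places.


The conjugate exponent q satisfies 1/p + 1/q = 1.
p = 3, so q = 3/(3 - 1) = 1.5
|y|^q = 3.0645^1.5 = 5.3646
f*(3.0645) = 5.3646 / 1.5 = 3.5764


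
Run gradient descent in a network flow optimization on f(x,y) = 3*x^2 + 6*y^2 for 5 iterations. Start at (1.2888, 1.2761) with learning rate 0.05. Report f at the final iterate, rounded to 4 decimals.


Gradient descent on f(x,y) = 3*x^2 + 6*y^2.
Starting point: (1.2888, 1.2761), alpha = 0.05
Step 1: grad_x = 2*3*1.2888 = 7.7328, grad_y = 2*6*1.2761 = 15.3132
  x_1 = 1.2888 - 0.05*7.7328 = 0.9022
  y_1 = 1.2761 - 0.05*15.3132 = 0.5104
Step 2: grad_x = 2*3*0.9022 = 5.413, grad_y = 2*6*0.5104 = 6.1253
  x_2 = 0.9022 - 0.05*5.413 = 0.6315
  y_2 = 0.5104 - 0.05*6.1253 = 0.2042
Step 3: grad_x = 2*3*0.6315 = 3.7891, grad_y = 2*6*0.2042 = 2.4501
  x_3 = 0.6315 - 0.05*3.7891 = 0.4421
  y_3 = 0.2042 - 0.05*2.4501 = 0.0817
Step 4: grad_x = 2*3*0.4421 = 2.6524, grad_y = 2*6*0.0817 = 0.98
  x_4 = 0.4421 - 0.05*2.6524 = 0.3094
  y_4 = 0.0817 - 0.05*0.98 = 0.0327
Step 5: grad_x = 2*3*0.3094 = 1.8566, grad_y = 2*6*0.0327 = 0.392
  x_5 = 0.3094 - 0.05*1.8566 = 0.2166
  y_5 = 0.0327 - 0.05*0.392 = 0.0131
f(0.2166, 0.0131) = 3*0.2166^2 + 6*0.0131^2 = 0.1418


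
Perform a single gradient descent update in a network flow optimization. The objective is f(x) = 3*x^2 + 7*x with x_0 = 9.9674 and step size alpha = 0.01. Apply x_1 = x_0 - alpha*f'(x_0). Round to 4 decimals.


We compute the gradient at x_0 and apply the update.
f'(x) = 6*x + 7
f'(9.9674) = 6*9.9674 + 7 = 66.8044
x_1 = 9.9674 - 0.01*66.8044 = 9.2994


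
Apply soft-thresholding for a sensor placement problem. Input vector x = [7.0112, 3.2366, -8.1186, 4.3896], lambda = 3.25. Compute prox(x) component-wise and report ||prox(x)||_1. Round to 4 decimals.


Soft-thresholding with lambda = 3.25:
prox(7.0112) = sign(7.0112)*max(|7.0112| - 3.25, 0) = 3.7612
prox(3.2366) = sign(3.2366)*max(|3.2366| - 3.25, 0) = 0.0
prox(-8.1186) = sign(-8.1186)*max(|-8.1186| - 3.25, 0) = -4.8686
prox(4.3896) = sign(4.3896)*max(|4.3896| - 3.25, 0) = 1.1396
prox(x) = [3.7612, 0.0, -4.8686, 1.1396]
||prox(x)||_1 = 3.7612 + 0.0 + 4.8686 + 1.1396 = 9.7694


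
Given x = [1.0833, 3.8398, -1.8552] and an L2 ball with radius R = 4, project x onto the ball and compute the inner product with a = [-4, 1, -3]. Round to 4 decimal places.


Step 1: Compute ||x|| (intermediates to 6 decimals).
||x|| = sqrt(1.0833^2 + 3.8398^2 + (-1.8552)^2) = 4.399928
Step 2: Project.
Since ||x|| > R, scale = R/||x|| = 4/4.399928 = 0.909106, proj(x) = scale * x
proj(x) = [0.984835, 3.490785, -1.686573]
Step 3: Dot product.
a^T * proj(x) = -4*0.984835 + 1*3.490785 - 3*(-1.686573) = 4.6112


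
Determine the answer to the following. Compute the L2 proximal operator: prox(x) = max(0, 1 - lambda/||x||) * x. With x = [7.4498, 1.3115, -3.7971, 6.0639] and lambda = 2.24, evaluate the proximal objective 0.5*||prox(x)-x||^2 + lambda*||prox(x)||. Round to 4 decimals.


Step 1: Compute ||x||.
||x|| = 10.4119
Step 2: Compute scaling factor.
scale = max(0, 1 - 2.24/10.4119) = 0.7849
Step 3: prox(x) = [5.8471, 1.0293, -2.9802, 4.7593]
||prox(x)|| = 8.1719
Step 4: Proximal objective.
0.5*||prox-x||^2 = 2.5088
lambda*||prox|| = 18.3051
Total = 20.8139


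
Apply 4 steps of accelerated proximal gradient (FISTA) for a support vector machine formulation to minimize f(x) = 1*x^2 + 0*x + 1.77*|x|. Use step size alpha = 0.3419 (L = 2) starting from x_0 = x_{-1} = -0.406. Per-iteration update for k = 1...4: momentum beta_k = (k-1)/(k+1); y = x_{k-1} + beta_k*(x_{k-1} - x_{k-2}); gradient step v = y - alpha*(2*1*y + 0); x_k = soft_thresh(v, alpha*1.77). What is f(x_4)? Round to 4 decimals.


FISTA on f(x) = 1*x^2 + 0*x + 1.77*|x|
L = 2, alpha = 0.3419
Iteration 1: beta = 0.0, y = -0.406 + 0.0*(-0.406 + 0.406) = -0.406
  grad(y) = -0.812, v = y - alpha*grad = -0.1284
  prox(v) = soft_thresh(-0.1284, 0.6052) = 0.0
Iteration 2: beta = 0.3333, y = 0.0 + 0.3333*(0.0 + 0.406) = 0.1353
  grad(y) = 0.2707, v = y - alpha*grad = 0.0428
  prox(v) = soft_thresh(0.0428, 0.6052) = 0.0
Iteration 3: beta = 0.5, y = 0.0 + 0.5*(0.0 - 0.0) = 0.0
  grad(y) = 0.0, v = y - alpha*grad = 0.0
  prox(v) = soft_thresh(0.0, 0.6052) = 0.0
Iteration 4: beta = 0.6, y = 0.0 + 0.6*(0.0 - 0.0) = 0.0
  grad(y) = 0.0, v = y - alpha*grad = 0.0
  prox(v) = soft_thresh(0.0, 0.6052) = 0.0
f(x_4) = 1*0.0^2 + 0*0.0 + 1.77*|0.0| = 0.0


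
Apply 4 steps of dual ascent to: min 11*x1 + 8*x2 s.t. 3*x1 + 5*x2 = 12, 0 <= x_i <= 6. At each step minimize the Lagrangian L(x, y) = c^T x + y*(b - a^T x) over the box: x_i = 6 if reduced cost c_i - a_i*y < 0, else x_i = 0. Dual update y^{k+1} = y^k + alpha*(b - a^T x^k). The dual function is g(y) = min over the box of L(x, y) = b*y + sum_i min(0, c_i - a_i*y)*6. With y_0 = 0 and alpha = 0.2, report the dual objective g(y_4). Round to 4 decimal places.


Dual ascent for LP: min 11*x1 + 8*x2, 3*x1 + 5*x2 = 12, 0 <= x_i <= 6
Step 1: y^k = 0.0, reduced costs: (11.0, 8.0)
  x^k = (0.0, 0.0), subgradient = b - a^T x = 12.0
  y^{k+1} = 0.0 + 0.2*12.0 = 2.4
Step 2: y^k = 2.4, reduced costs: (3.8, -4.0)
  x^k = (0.0, 6.0), subgradient = b - a^T x = -18.0
  y^{k+1} = 2.4 + 0.2*-18.0 = -1.2
Step 3: y^k = -1.2, reduced costs: (14.6, 14.0)
  x^k = (0.0, 0.0), subgradient = b - a^T x = 12.0
  y^{k+1} = -1.2 + 0.2*12.0 = 1.2
Step 4: y^k = 1.2, reduced costs: (7.4, 2.0)
  x^k = (0.0, 0.0), subgradient = b - a^T x = 12.0
  y^{k+1} = 1.2 + 0.2*12.0 = 3.6
Dual objective at y_4 = 3.6: reduced costs (0.2, -10.0), box minimizer x = (0.0, 6.0)
g(y_4) = b*y + (c1 - a1*y)*x1 + (c2 - a2*y)*x2 = 12*3.6 + 0.2*0.0 + (-10.0)*6.0 = 43.2 + 0.0 - 60.0 = -16.8


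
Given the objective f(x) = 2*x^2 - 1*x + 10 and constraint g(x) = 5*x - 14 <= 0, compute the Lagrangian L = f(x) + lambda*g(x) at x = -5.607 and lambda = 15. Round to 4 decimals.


Step 1: Evaluate f(x).
f(-5.607) = 2*(-5.607)^2 - 1*(-5.607) + 10 = 78.4839
Step 2: Evaluate g(x).
g(-5.607) = 5*-5.607 - 14 = -42.035
Step 3: Compute Lagrangian.
L = 78.4839 + 15*-42.035 = -552.0411


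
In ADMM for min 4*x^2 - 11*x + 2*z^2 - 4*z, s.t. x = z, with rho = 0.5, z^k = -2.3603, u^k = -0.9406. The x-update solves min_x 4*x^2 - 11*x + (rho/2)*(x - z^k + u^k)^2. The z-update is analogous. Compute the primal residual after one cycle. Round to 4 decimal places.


ADMM iteration with rho = 0.5, z^k = -2.3603, u^k = -0.9406
Step 1: x-update.
Minimize 4*x^2 - 11*x + (0.5/2)*(x + 2.3603 - 0.9406)^2
FOC: (2*4 + 0.5)*x = 11 + 0.5*(-2.3603 + 0.9406)
x^{k+1} = 1.2106
Step 2: z-update.
Minimize 2*z^2 - 4*z + (0.5/2)*(1.2106 - z - 0.9406)^2
FOC: (2*2 + 0.5)*z = 4 + 0.5*(1.2106 - 0.9406)
z^{k+1} = 0.9189
Step 3: u-update.
u^{k+1} = -0.9406 + 1.2106 - 0.9189 = -0.6489
Step 4: Primal residual = |1.2106 - 0.9189| = 0.2917


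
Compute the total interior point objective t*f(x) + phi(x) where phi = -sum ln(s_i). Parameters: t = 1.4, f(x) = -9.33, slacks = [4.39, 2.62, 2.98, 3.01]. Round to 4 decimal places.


Step 1: Compute log-barrier.
ln values: [1.4793, 0.9632, 1.0919, 1.1019]
phi = -(1.4793 + 0.9632 + 1.0919 + 1.1019) = -4.6364
Step 2: Compute augmented objective.
t*f(x) = 1.4*-9.33 = -13.062
Total = -13.062 - 4.6364 = -17.6984


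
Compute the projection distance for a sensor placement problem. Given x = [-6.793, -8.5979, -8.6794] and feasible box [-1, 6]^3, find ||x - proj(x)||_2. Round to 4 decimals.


Project each component onto [-1, 6].
clip(-6.793) = -1.0, clip(-8.5979) = -1.0, clip(-8.6794) = -1.0
Projection = [-1.0, -1.0, -1.0]
Squared diffs: [33.5588, 57.7281, 58.9732]
Distance = sqrt(150.2601) = 12.2581


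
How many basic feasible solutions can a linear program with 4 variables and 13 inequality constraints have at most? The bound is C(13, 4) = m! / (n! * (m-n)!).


Each vertex corresponds to some choice of n active constraints out of m, so the number of vertices is at most C(m, n) = m! / (n!(m-n)!).
m = 13, n = 4
Numerator: 13 * 12 * 11 * 10
Denominator: 4! = 24
C(13, 4) = 715


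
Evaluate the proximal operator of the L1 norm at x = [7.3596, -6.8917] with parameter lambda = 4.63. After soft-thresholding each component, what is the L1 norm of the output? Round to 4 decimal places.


Soft-thresholding with lambda = 4.63:
prox(7.3596) = sign(7.3596)*max(|7.3596| - 4.63, 0) = 2.7296
prox(-6.8917) = sign(-6.8917)*max(|-6.8917| - 4.63, 0) = -2.2617
prox(x) = [2.7296, -2.2617]
||prox(x)||_1 = 2.7296 + 2.2617 = 4.9913


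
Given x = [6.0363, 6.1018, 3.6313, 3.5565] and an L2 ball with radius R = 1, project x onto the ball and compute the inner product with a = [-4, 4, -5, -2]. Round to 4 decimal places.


Step 1: Compute ||x|| (intermediates to 6 decimals).
||x|| = sqrt(6.0363^2 + 6.1018^2 + 3.6313^2 + 3.5565^2) = 9.975165
Step 2: Project.
Since ||x|| > R, scale = R/||x|| = 1/9.975165 = 0.100249, proj(x) = scale * x
proj(x) = [0.605133, 0.611699, 0.364034, 0.356536]
Step 3: Dot product.
a^T * proj(x) = -4*0.605133 + 4*0.611699 - 5*0.364034 - 2*0.356536 = -2.507


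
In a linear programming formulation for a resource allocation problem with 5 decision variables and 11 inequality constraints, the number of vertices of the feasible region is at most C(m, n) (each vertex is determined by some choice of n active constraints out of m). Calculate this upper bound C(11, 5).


Each vertex corresponds to some choice of n active constraints out of m, so the number of vertices is at most C(m, n) = m! / (n!(m-n)!).
m = 11, n = 5
Numerator: 11 * 10 * 9 * 8 * 7
Denominator: 5! = 120
C(11, 5) = 462


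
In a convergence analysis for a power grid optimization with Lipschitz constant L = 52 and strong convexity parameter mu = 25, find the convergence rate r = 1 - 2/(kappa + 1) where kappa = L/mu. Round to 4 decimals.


Step 1: Compute the condition number.
kappa = L/mu = 52/25 = 2.08
Step 2: Compute the convergence rate.
r = 1 - 2/(kappa + 1) = 1 - 2*mu/(L + mu) = (L - mu)/(L + mu) = 27/77 = 0.3506


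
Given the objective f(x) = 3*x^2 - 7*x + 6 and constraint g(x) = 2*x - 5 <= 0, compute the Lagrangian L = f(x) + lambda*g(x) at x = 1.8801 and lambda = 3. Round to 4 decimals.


Step 1: Evaluate f(x).
f(1.8801) = 3*1.8801^2 - 7*1.8801 + 6 = 3.4436
Step 2: Evaluate g(x).
g(1.8801) = 2*1.8801 - 5 = -1.2398
Step 3: Compute Lagrangian.
L = 3.4436 + 3*-1.2398 = -0.2758


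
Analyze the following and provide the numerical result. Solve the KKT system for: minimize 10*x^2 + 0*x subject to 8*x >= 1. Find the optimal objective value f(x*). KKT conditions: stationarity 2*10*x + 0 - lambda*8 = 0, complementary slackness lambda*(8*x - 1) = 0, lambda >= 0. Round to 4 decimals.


Step 1: Try lambda = 0 (constraint inactive).
x_unc = 0/(2*10) = 0.0
Check: 8*0.0 = 0.0 < 1 -- violated!
Step 2: Constraint must be active: 8*x = 1
x* = 1/8 = 0.125
lambda = (2*10*0.125 + 0)/8 = 0.3125
Step 3: Compute optimal value.
f(x*) = 10*0.125^2 + 0*0.125 = 0.1563


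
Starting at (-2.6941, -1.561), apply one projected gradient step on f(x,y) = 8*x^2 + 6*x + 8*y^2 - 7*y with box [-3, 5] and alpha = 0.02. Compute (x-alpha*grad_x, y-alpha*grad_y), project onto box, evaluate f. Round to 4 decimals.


Step 1: Compute gradient at (-2.6941, -1.561).
grad_x = 2*8*-2.6941 + 6 = -37.1056
grad_y = 2*8*-1.561 - 7 = -31.976
Step 2: Gradient step.
x_raw = -2.6941 - 0.02*-37.1056 = -1.952
y_raw = -1.561 - 0.02*-31.976 = -0.9215
Step 3: Project onto [-3, 5].
x_proj = clip(-1.952) = -1.952
y_proj = clip(-0.9215) = -0.9215
Step 4: Evaluate f.
f(-1.952, -0.9215) = 32.0135


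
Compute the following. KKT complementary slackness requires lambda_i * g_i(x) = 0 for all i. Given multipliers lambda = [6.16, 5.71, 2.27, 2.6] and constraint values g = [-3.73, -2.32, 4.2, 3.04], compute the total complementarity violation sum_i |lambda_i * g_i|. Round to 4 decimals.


KKT complementary slackness check:
lambda_1 * g_1 = 6.16 * -3.73 = -22.9768
lambda_2 * g_2 = 5.71 * -2.32 = -13.2472
lambda_3 * g_3 = 2.27 * 4.2 = 9.534
lambda_4 * g_4 = 2.6 * 3.04 = 7.904
Total violation = 22.9768 + 13.2472 + 9.534 + 7.904 = 53.662


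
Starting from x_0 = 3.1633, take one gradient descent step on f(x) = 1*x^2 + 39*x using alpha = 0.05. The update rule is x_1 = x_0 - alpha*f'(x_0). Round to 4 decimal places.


We compute the gradient at x_0 and apply the update.
f'(x) = 2*x + 39
f'(3.1633) = 2*3.1633 + 39 = 45.3266
x_1 = 3.1633 - 0.05*45.3266 = 0.897


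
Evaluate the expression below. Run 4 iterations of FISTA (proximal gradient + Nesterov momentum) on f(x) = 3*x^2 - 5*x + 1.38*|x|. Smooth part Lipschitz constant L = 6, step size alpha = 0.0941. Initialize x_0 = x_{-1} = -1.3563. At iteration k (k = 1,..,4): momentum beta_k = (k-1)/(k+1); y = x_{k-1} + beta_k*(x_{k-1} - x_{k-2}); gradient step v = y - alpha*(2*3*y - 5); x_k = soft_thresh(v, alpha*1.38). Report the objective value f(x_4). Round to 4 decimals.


FISTA on f(x) = 3*x^2 - 5*x + 1.38*|x|
L = 6, alpha = 0.0941
Iteration 1: beta = 0.0, y = -1.3563 + 0.0*(-1.3563 + 1.3563) = -1.3563
  grad(y) = -13.1378, v = y - alpha*grad = -0.12
  prox(v) = soft_thresh(-0.12, 0.1299) = 0.0
Iteration 2: beta = 0.3333, y = 0.0 + 0.3333*(0.0 + 1.3563) = 0.4521
  grad(y) = -2.2874, v = y - alpha*grad = 0.6673
  prox(v) = soft_thresh(0.6673, 0.1299) = 0.5375
Iteration 3: beta = 0.5, y = 0.5375 + 0.5*(0.5375 - 0.0) = 0.8062
  grad(y) = -0.1626, v = y - alpha*grad = 0.8215
  prox(v) = soft_thresh(0.8215, 0.1299) = 0.6917
Iteration 4: beta = 0.6, y = 0.6917 + 0.6*(0.6917 - 0.5375) = 0.7842
  grad(y) = -0.2949, v = y - alpha*grad = 0.8119
  prox(v) = soft_thresh(0.8119, 0.1299) = 0.6821
f(x_4) = 3*0.6821^2 - 5*0.6821 + 1.38*|0.6821| = -1.0734


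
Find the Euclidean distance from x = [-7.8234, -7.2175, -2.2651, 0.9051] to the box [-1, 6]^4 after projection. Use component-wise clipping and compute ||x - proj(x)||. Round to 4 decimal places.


Project each component onto [-1, 6].
clip(-7.8234) = -1.0, clip(-7.2175) = -1.0, clip(-2.2651) = -1.0, clip(0.9051) = 0.9051
Projection = [-1.0, -1.0, -1.0, 0.9051]
Squared diffs: [46.5588, 38.6573, 1.6005, 0.0]
Distance = sqrt(86.8166) = 9.3175


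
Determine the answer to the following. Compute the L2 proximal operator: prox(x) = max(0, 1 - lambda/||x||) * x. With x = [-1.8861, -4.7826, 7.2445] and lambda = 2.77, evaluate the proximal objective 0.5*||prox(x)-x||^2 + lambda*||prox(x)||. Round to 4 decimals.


Step 1: Compute ||x||.
||x|| = 8.8833
Step 2: Compute scaling factor.
scale = max(0, 1 - 2.77/8.8833) = 0.6882
Step 3: prox(x) = [-1.298, -3.2913, 4.9855]
||prox(x)|| = 6.1133
Step 4: Proximal objective.
0.5*||prox-x||^2 = 3.8365
lambda*||prox|| = 16.9338
Total = 20.7704


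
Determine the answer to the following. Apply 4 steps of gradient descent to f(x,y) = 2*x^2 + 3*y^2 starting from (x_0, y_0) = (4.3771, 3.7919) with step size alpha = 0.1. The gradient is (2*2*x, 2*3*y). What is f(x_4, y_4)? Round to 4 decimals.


Gradient descent on f(x,y) = 2*x^2 + 3*y^2.
Starting point: (4.3771, 3.7919), alpha = 0.1
Step 1: grad_x = 2*2*4.3771 = 17.5084, grad_y = 2*3*3.7919 = 22.7514
  x_1 = 4.3771 - 0.1*17.5084 = 2.6263
  y_1 = 3.7919 - 0.1*22.7514 = 1.5168
Step 2: grad_x = 2*2*2.6263 = 10.505, grad_y = 2*3*1.5168 = 9.1006
  x_2 = 2.6263 - 0.1*10.505 = 1.5758
  y_2 = 1.5168 - 0.1*9.1006 = 0.6067
Step 3: grad_x = 2*2*1.5758 = 6.303, grad_y = 2*3*0.6067 = 3.6402
  x_3 = 1.5758 - 0.1*6.303 = 0.9455
  y_3 = 0.6067 - 0.1*3.6402 = 0.2427
Step 4: grad_x = 2*2*0.9455 = 3.7818, grad_y = 2*3*0.2427 = 1.4561
  x_4 = 0.9455 - 0.1*3.7818 = 0.5673
  y_4 = 0.2427 - 0.1*1.4561 = 0.0971
f(0.5673, 0.0971) = 2*0.5673^2 + 3*0.0971^2 = 0.6719


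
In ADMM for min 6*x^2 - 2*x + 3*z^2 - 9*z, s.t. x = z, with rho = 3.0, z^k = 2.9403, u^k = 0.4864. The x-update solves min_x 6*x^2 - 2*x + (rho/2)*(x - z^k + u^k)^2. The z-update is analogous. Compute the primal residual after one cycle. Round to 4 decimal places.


ADMM iteration with rho = 3.0, z^k = 2.9403, u^k = 0.4864
Step 1: x-update.
Minimize 6*x^2 - 2*x + (3.0/2)*(x - 2.9403 + 0.4864)^2
FOC: (2*6 + 3.0)*x = 2 + 3.0*(2.9403 - 0.4864)
x^{k+1} = 0.6241
Step 2: z-update.
Minimize 3*z^2 - 9*z + (3.0/2)*(0.6241 - z + 0.4864)^2
FOC: (2*3 + 3.0)*z = 9 + 3.0*(0.6241 + 0.4864)
z^{k+1} = 1.3702
Step 3: u-update.
u^{k+1} = 0.4864 + 0.6241 - 1.3702 = -0.2597
Step 4: Primal residual = |0.6241 - 1.3702| = 0.7461


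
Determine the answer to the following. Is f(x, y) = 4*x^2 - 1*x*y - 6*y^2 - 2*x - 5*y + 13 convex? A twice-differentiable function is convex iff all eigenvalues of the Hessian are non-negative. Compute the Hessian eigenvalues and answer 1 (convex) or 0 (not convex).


The Hessian of f(x,y) = 4*x^2 - 1*x*y - 6*y^2 - 2*x - 5*y + 13 is:
H = [[8, -1], [-1, -12]]
Trace = 8 - 12 = -4
Determinant = 8*-12 - (-1)^2 = -97
Discriminant = (-4)^2 - 4*-97 = 404.0
Eigenvalues: lambda_1 = -12.0499, lambda_2 = 8.0499
The function is not convex.

0


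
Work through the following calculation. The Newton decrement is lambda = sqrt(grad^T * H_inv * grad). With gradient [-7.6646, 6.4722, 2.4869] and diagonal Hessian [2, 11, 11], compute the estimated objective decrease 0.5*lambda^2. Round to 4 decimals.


Step 1: H is diagonal, so H^(-1) * g = [-3.8323, 0.5884, 0.2261].
Step 2: g^T H^(-1) g = sum_i g_i^2 / H_ii
  = (-7.6646)^2/2 + (6.4722)^2/11 + (2.4869)^2/11
  = 29.373 + 3.8081 + 0.5622 = 33.7434
Step 3: Objective decrease = 0.5 * g^T H^(-1) g = 16.8717


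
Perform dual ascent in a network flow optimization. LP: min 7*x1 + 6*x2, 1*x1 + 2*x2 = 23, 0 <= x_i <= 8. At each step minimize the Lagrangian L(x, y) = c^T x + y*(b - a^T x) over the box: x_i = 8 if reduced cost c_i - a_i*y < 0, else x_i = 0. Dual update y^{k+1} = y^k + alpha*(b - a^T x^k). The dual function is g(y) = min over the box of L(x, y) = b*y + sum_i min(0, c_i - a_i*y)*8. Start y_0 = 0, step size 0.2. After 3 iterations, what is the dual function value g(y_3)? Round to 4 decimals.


Dual ascent for LP: min 7*x1 + 6*x2, 1*x1 + 2*x2 = 23, 0 <= x_i <= 8
Step 1: y^k = 0.0, reduced costs: (7.0, 6.0)
  x^k = (0.0, 0.0), subgradient = b - a^T x = 23.0
  y^{k+1} = 0.0 + 0.2*23.0 = 4.6
Step 2: y^k = 4.6, reduced costs: (2.4, -3.2)
  x^k = (0.0, 8.0), subgradient = b - a^T x = 7.0
  y^{k+1} = 4.6 + 0.2*7.0 = 6.0
Step 3: y^k = 6.0, reduced costs: (1.0, -6.0)
  x^k = (0.0, 8.0), subgradient = b - a^T x = 7.0
  y^{k+1} = 6.0 + 0.2*7.0 = 7.4
Dual objective at y_3 = 7.4: reduced costs (-0.4, -8.8), box minimizer x = (8.0, 8.0)
g(y_3) = b*y + (c1 - a1*y)*x1 + (c2 - a2*y)*x2 = 23*7.4 + (-0.4)*8.0 + (-8.8)*8.0 = 170.2 - 3.2 - 70.4 = 96.6


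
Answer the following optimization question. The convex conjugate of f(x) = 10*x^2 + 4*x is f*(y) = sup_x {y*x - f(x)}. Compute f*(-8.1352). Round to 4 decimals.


f*(y) = sup_x {y*x - a*x^2 - b*x} = sup_x {(y-b)*x - a*x^2}
FOC: (y - b) - 2a*x = 0 => x* = (y - b)/(2a)
x* = (-8.1352 - 4)/(2*10) = -0.6068
f*(-8.1352) = (y-b)^2/(4a) = (-8.1352 - 4)^2/(4*10)
= 147.2631/40 = 3.6816


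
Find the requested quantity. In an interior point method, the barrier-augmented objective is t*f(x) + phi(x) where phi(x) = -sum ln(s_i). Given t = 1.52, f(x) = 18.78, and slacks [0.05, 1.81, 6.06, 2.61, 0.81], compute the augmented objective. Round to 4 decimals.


Step 1: Compute log-barrier.
ln values: [-2.9957, 0.5933, 1.8017, 0.9594, -0.2107]
phi = -(-2.9957 + 0.5933 + 1.8017 + 0.9594 - 0.2107) = -0.1479
Step 2: Compute augmented objective.
t*f(x) = 1.52*18.78 = 28.5456
Total = 28.5456 - 0.1479 = 28.3977


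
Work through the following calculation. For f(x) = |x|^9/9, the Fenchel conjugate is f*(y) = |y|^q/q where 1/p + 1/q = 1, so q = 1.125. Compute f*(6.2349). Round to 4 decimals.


The conjugate exponent q satisfies 1/p + 1/q = 1.
p = 9, so q = 9/(9 - 1) = 1.125
|y|^q = 6.2349^1.125 = 7.8376
f*(6.2349) = 7.8376 / 1.125 = 6.9668


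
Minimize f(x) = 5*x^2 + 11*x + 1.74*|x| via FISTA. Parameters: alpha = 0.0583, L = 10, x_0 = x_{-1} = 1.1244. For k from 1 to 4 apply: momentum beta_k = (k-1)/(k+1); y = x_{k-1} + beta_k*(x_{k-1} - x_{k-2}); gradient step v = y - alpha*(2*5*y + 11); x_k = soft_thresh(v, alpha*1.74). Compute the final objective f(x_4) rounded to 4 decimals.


FISTA on f(x) = 5*x^2 + 11*x + 1.74*|x|
L = 10, alpha = 0.0583
Iteration 1: beta = 0.0, y = 1.1244 + 0.0*(1.1244 - 1.1244) = 1.1244
  grad(y) = 22.244, v = y - alpha*grad = -0.1724
  prox(v) = soft_thresh(-0.1724, 0.1014) = -0.071
Iteration 2: beta = 0.3333, y = -0.071 + 0.3333*(-0.071 - 1.1244) = -0.4694
  grad(y) = 6.3056, v = y - alpha*grad = -0.8371
  prox(v) = soft_thresh(-0.8371, 0.1014) = -0.7356
Iteration 3: beta = 0.5, y = -0.7356 + 0.5*(-0.7356 + 0.071) = -1.0679
  grad(y) = 0.3207, v = y - alpha*grad = -1.0866
  prox(v) = soft_thresh(-1.0866, 0.1014) = -0.9852
Iteration 4: beta = 0.6, y = -0.9852 + 0.6*(-0.9852 + 0.7356) = -1.1349
  grad(y) = -0.3493, v = y - alpha*grad = -1.1146
  prox(v) = soft_thresh(-1.1146, 0.1014) = -1.0131
f(x_4) = 5*(-1.0131)^2 + 11*(-1.0131) + 1.74*|-1.0131| = -4.2494


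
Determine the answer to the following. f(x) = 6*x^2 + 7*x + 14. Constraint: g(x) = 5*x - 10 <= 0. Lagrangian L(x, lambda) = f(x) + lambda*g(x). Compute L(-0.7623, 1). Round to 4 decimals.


Step 1: Evaluate f(x).
f(-0.7623) = 6*(-0.7623)^2 + 7*(-0.7623) + 14 = 12.1505
Step 2: Evaluate g(x).
g(-0.7623) = 5*-0.7623 - 10 = -13.8115
Step 3: Compute Lagrangian.
L = 12.1505 + 1*-13.8115 = -1.661


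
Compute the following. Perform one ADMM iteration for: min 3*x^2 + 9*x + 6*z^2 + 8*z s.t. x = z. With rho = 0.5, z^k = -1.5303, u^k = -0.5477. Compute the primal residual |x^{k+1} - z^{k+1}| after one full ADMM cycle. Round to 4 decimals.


ADMM iteration with rho = 0.5, z^k = -1.5303, u^k = -0.5477
Step 1: x-update.
Minimize 3*x^2 + 9*x + (0.5/2)*(x + 1.5303 - 0.5477)^2
FOC: (2*3 + 0.5)*x = -9 + 0.5*(-1.5303 + 0.5477)
x^{k+1} = -1.4602
Step 2: z-update.
Minimize 6*z^2 + 8*z + (0.5/2)*(-1.4602 - z - 0.5477)^2
FOC: (2*6 + 0.5)*z = -8 + 0.5*(-1.4602 - 0.5477)
z^{k+1} = -0.7203
Step 3: u-update.
u^{k+1} = -0.5477 - 1.4602 + 0.7203 = -1.2876
Step 4: Primal residual = |-1.4602 + 0.7203| = 0.7399


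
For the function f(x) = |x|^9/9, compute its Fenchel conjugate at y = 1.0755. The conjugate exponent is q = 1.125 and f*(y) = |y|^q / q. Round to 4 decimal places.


The conjugate exponent q satisfies 1/p + 1/q = 1.
p = 9, so q = 9/(9 - 1) = 1.125
|y|^q = 1.0755^1.125 = 1.0853
f*(1.0755) = 1.0853 / 1.125 = 0.9647


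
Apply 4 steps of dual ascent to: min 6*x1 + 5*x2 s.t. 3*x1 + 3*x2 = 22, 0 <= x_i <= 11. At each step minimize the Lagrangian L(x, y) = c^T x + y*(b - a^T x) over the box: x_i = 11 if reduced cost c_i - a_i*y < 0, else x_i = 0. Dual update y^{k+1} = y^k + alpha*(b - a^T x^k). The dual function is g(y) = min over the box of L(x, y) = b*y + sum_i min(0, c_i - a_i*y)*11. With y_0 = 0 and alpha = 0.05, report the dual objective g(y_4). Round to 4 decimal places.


Dual ascent for LP: min 6*x1 + 5*x2, 3*x1 + 3*x2 = 22, 0 <= x_i <= 11
Step 1: y^k = 0.0, reduced costs: (6.0, 5.0)
  x^k = (0.0, 0.0), subgradient = b - a^T x = 22.0
  y^{k+1} = 0.0 + 0.05*22.0 = 1.1
Step 2: y^k = 1.1, reduced costs: (2.7, 1.7)
  x^k = (0.0, 0.0), subgradient = b - a^T x = 22.0
  y^{k+1} = 1.1 + 0.05*22.0 = 2.2
Step 3: y^k = 2.2, reduced costs: (-0.6, -1.6)
  x^k = (11.0, 11.0), subgradient = b - a^T x = -44.0
  y^{k+1} = 2.2 + 0.05*-44.0 = 0.0
Step 4: y^k = 0.0, reduced costs: (6.0, 5.0)
  x^k = (0.0, 0.0), subgradient = b - a^T x = 22.0
  y^{k+1} = 0.0 + 0.05*22.0 = 1.1
Dual objective at y_4 = 1.1: reduced costs (2.7, 1.7), box minimizer x = (0.0, 0.0)
g(y_4) = b*y + (c1 - a1*y)*x1 + (c2 - a2*y)*x2 = 22*1.1 + 2.7*0.0 + 1.7*0.0 = 24.2 + 0.0 + 0.0 = 24.2


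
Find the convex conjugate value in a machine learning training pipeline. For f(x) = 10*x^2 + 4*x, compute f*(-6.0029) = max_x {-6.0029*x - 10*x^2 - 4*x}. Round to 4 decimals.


f*(y) = sup_x {y*x - a*x^2 - b*x} = sup_x {(y-b)*x - a*x^2}
FOC: (y - b) - 2a*x = 0 => x* = (y - b)/(2a)
x* = (-6.0029 - 4)/(2*10) = -0.5001
f*(-6.0029) = (y-b)^2/(4a) = (-6.0029 - 4)^2/(4*10)
= 100.058/40 = 2.5015


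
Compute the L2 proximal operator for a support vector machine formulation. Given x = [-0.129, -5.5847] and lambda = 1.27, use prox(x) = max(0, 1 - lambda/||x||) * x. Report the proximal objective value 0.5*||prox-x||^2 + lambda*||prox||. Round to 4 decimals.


Step 1: Compute ||x||.
||x|| = 5.5862
Step 2: Compute scaling factor.
scale = max(0, 1 - 1.27/5.5862) = 0.7727
Step 3: prox(x) = [-0.0997, -4.315]
||prox(x)|| = 4.3162
Step 4: Proximal objective.
0.5*||prox-x||^2 = 0.8065
lambda*||prox|| = 5.4816
Total = 6.288


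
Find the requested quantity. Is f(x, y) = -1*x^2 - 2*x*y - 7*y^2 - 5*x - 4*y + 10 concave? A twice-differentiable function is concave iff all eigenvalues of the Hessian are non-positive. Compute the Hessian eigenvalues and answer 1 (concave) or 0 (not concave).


The Hessian of f(x,y) = -1*x^2 - 2*x*y - 7*y^2 - 5*x - 4*y + 10 is:
H = [[-2, -2], [-2, -14]]
Trace = -2 - 14 = -16
Determinant = -2*-14 - (-2)^2 = 24
Discriminant = (-16)^2 - 4*24 = 160.0
Eigenvalues: lambda_1 = -14.3246, lambda_2 = -1.6754
The function is concave.

1


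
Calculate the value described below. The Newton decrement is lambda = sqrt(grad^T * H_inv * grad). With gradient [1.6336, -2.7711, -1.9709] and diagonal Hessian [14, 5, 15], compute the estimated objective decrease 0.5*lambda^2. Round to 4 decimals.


Step 1: H is diagonal, so H^(-1) * g = [0.1167, -0.5542, -0.1314].
Step 2: g^T H^(-1) g = sum_i g_i^2 / H_ii
  = (1.6336)^2/14 + (-2.7711)^2/5 + (-1.9709)^2/15
  = 0.1906 + 1.5358 + 0.259 = 1.9854
Step 3: Objective decrease = 0.5 * g^T H^(-1) g = 0.9927


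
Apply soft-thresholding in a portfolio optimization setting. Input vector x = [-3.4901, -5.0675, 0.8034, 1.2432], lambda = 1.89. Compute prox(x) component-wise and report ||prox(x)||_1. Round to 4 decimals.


Soft-thresholding with lambda = 1.89:
prox(-3.4901) = sign(-3.4901)*max(|-3.4901| - 1.89, 0) = -1.6001
prox(-5.0675) = sign(-5.0675)*max(|-5.0675| - 1.89, 0) = -3.1775
prox(0.8034) = sign(0.8034)*max(|0.8034| - 1.89, 0) = 0.0
prox(1.2432) = sign(1.2432)*max(|1.2432| - 1.89, 0) = 0.0
prox(x) = [-1.6001, -3.1775, 0.0, 0.0]
||prox(x)||_1 = 1.6001 + 3.1775 + 0.0 + 0.0 = 4.7776


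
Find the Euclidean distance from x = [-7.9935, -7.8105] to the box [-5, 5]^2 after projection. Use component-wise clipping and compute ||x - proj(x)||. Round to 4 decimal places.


Project each component onto [-5, 5].
clip(-7.9935) = -5.0, clip(-7.8105) = -5.0
Projection = [-5.0, -5.0]
Squared diffs: [8.961, 7.8989]
Distance = sqrt(16.8599) = 4.1061
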